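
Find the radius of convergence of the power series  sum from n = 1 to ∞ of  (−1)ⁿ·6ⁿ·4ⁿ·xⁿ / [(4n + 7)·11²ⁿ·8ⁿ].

R = 121/3

The ratio of consecutive coefficients is [(4n + 7)/(4(n+1) + 7)] · 6·4/(121·8) → 3/121.
Convergence for |x| · 3/121 < 1, i.e. |x| < 121/3. So R = 121/3.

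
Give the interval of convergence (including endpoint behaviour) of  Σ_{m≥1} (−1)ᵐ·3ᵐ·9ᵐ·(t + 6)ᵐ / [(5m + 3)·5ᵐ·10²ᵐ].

The ratio of consecutive coefficients is [(5m + 3)/(5(m+1) + 3)] · 3·9/(5·100) → 27/500.
The series converges when 27/500 · |t + 6| < 1, giving R = 500/27.
When t = 338/27, an alternating series whose terms decrease to 0 in absolute value, so it converges by the Leibniz criterion.
At t = -662/27: the terms are asymptotic to a nonzero constant times 1/m, so the series diverges by limit comparison with Σ 1/m.

(-662/27, 338/27]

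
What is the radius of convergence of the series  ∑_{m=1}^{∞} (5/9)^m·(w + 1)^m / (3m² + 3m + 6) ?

R = 9/5

By the ratio test, |a_{m+1}/a_m| = [(3m² + 3m + 6)/(3(m+1)² + 3(m+1) + 6)] · 5/9 → 5/9.
Thus R = 1/(5/9) = 9/5.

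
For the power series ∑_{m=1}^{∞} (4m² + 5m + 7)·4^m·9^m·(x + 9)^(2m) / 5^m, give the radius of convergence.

R = √5/6

Ratio test: |a_{m+1}/a_m| = [(4(m+1)² + 5(m+1) + 7)/(4m² + 5m + 7)] · 4·9/5 → 36/5 as m → ∞.
Writing y = (x + 9)², the series in y has radius 5/36, so |x + 9| < √(5/36) and R = √5/6.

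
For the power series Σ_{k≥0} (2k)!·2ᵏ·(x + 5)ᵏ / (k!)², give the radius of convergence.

Apply the ratio test: |a_{k+1}| / |a_k| = (2k+1)·(2k+2)/(k+1)² · 2, which tends to 8 as k → ∞.
Convergence for |x + 5| · 8 < 1, i.e. |x + 5| < 1/8. So R = 1/8.

R = 1/8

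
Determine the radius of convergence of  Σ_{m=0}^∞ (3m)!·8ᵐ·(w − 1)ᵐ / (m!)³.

Apply the ratio test: |a_{m+1}| / |a_m| = (3m+1)·(3m+2)·(3m+3)/(m+1)³ · 8, which tends to 216 as m → ∞.
Convergence for |w − 1| · 216 < 1, i.e. |w − 1| < 1/216. So R = 1/216.

R = 1/216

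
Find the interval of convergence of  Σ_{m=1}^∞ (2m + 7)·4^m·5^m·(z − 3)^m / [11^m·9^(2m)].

Ratio test: |a_{m+1}/a_m| = [(2(m+1) + 7)/(2m + 7)] · 4·5/(11·81) → 20/891 as m → ∞.
Convergence for |z − 3| · 20/891 < 1, i.e. |z − 3| < 891/20. So R = 891/20.
When z = 951/20, the terms do not tend to 0, so the series diverges.
When z = -831/20, the m-th term does not approach 0; divergence by the term test.

(-831/20, 951/20)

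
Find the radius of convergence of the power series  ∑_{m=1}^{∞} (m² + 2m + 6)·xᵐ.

The ratio of consecutive coefficients is ((m+1)² + 2(m+1) + 6)/(m² + 2m + 6) → 1.
So the series converges when |x| < 1 and diverges when |x| > 1; R = 1.

R = 1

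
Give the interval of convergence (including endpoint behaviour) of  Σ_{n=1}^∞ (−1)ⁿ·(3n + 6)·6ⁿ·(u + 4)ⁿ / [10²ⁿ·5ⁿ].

Ratio test: |a_{n+1}/a_n| = [(3(n+1) + 6)/(3n + 6)] · 6/(100·5) → 3/250 as n → ∞.
The series converges when 3/250 · |u + 4| < 1, giving R = 250/3.
Check u = 238/3: the n-th term does not approach 0; divergence by the term test.
Endpoint u = -262/3: the terms do not tend to 0, so the series diverges.

(-262/3, 238/3)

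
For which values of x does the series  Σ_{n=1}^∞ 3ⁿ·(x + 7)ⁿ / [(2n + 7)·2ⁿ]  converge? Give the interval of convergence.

Ratio test: |a_{n+1}/a_n| = [(2n + 7)/(2(n+1) + 7)] · 3/2 → 3/2 as n → ∞.
The series converges when 3/2 · |x + 7| < 1, giving R = 2/3.
Endpoint x = -19/3: the terms behave like c/n; limit comparison with the harmonic series gives divergence.
Check x = -23/3: an alternating series whose terms decrease to 0 in absolute value, so it converges by the Leibniz criterion.

[-23/3, -19/3)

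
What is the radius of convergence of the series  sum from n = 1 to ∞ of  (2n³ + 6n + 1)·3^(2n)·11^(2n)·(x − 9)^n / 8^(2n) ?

R = 64/1089

By the ratio test, |a_{n+1}/a_n| = [(2(n+1)³ + 6(n+1) + 1)/(2n³ + 6n + 1)] · 9·121/64 → 1089/64.
The series converges when 1089/64 · |x − 9| < 1, giving R = 64/1089.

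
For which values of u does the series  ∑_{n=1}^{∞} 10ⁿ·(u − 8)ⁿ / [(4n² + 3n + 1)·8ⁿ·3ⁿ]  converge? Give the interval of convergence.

By the ratio test, |a_{n+1}/a_n| = [(4n² + 3n + 1)/(4(n+1)² + 3(n+1) + 1)] · 10/(8·3) → 5/12.
The series converges when 5/12 · |u − 8| < 1, giving R = 12/5.
Endpoint u = 52/5: the terms are on the order of 1/n², so the series converges absolutely by comparison with the p-series (p = 2 > 1).
At u = 28/5: absolute convergence follows by limit comparison with Σ 1/n².

[28/5, 52/5]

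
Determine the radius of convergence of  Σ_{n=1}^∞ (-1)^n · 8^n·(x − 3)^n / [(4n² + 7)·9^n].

The ratio of consecutive coefficients is [(4n² + 7)/(4(n+1)² + 7)] · 8/9 → 8/9.
The series converges when 8/9 · |x − 3| < 1, giving R = 9/8.

R = 9/8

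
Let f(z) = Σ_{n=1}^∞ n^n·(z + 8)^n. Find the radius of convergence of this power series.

R = 0

Root test: |a_n|^(1/n) = n → ∞.
Since the n-th root of |a_n| is unbounded, the series converges only at z = -8; R = 0.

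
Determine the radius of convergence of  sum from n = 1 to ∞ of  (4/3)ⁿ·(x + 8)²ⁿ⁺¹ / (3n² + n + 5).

R = √3/2

Apply the ratio test: |a_{n+1}| / |a_n| = [(3n² + n + 5)/(3(n+1)² + (n+1) + 5)] · 4/3, which tends to 4/3 as n → ∞.
Writing y = (x + 8)², the series in y has radius 3/4, so |x + 8| < √(3/4) and R = √3/2.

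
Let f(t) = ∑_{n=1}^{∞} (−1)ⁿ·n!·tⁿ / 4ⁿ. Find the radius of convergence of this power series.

R = 0

By the ratio test, |a_{n+1}/a_n| = (n+1) · 1/4 → ∞.
The terms grow without bound for any t ≠ 0, so R = 0 (convergence only at t = 0).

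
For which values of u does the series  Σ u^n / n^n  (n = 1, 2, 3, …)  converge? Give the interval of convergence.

Root test: |a_n|^(1/n) = 1/n → 0.
The limit is 0 for every u, so R = ∞.

(−∞, ∞)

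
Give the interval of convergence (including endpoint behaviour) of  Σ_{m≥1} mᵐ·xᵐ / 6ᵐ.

{0}

Root test: |a_m|^(1/m) = m/6 → ∞.
Since the m-th root of |a_m| is unbounded, the series converges only at x = 0; R = 0.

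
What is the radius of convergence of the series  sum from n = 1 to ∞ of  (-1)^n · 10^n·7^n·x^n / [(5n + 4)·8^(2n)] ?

R = 32/35

Apply the ratio test: |a_{n+1}| / |a_n| = [(5n + 4)/(5(n+1) + 4)] · 10·7/64, which tends to 35/32 as n → ∞.
Hence the series converges for |x| < 1/(35/32) = 32/35, so the radius of convergence is 32/35.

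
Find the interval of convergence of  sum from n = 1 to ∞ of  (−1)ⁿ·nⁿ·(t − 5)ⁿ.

Applying the root test, |a_n|^(1/n) = n → ∞.
Since the n-th root of |a_n| is unbounded, the series converges only at t = 5; R = 0.

{5}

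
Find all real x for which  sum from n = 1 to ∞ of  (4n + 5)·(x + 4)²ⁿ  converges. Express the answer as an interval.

By the ratio test, |a_{n+1}/a_n| = (4(n+1) + 5)/(4n + 5) → 1.
Writing y = (x + 4)², the series in y has radius 1, so |x + 4| < √(1) = 1 and R = 1.
At x = -3: the terms have absolute value of order n, which does not tend to 0, so the series diverges by the divergence test.
At x = -5: the n-th term does not approach 0; divergence by the term test.

(-5, -3)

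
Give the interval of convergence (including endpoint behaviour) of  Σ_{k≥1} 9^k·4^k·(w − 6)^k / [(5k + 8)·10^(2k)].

Ratio test: |a_{k+1}/a_k| = [(5k + 8)/(5(k+1) + 8)] · 9·4/100 → 9/25 as k → ∞.
The series converges when 9/25 · |w − 6| < 1, giving R = 25/9.
Check w = 79/9: comparison with the harmonic series Σ 1/k shows the series diverges.
When w = 29/9, convergence follows from the alternating series test (terms decrease monotonically to 0).

[29/9, 79/9)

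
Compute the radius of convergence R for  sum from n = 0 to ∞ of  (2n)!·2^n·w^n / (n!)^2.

Ratio test: |a_{n+1}/a_n| = (2n+1)·(2n+2)/(n+1)² · 2 → 8 as n → ∞.
Convergence for |w| · 8 < 1, i.e. |w| < 1/8. So R = 1/8.

R = 1/8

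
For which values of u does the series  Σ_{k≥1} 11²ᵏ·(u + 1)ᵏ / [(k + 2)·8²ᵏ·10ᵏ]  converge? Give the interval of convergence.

Ratio test: |a_{k+1}/a_k| = [(k + 2)/((k+1) + 2)] · 121/(64·10) → 121/640 as k → ∞.
Thus R = 1/(121/640) = 640/121.
Check u = 519/121: the terms behave like c/k; limit comparison with the harmonic series gives divergence.
Endpoint u = -761/121: an alternating series whose terms decrease to 0 in absolute value, so it converges by the Leibniz criterion.

[-761/121, 519/121)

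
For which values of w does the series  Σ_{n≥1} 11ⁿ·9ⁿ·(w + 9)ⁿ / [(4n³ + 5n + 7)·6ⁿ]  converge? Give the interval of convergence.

Apply the ratio test: |a_{n+1}| / |a_n| = [(4n³ + 5n + 7)/(4(n+1)³ + 5(n+1) + 7)] · 11·9/6, which tends to 33/2 as n → ∞.
Thus R = 1/(33/2) = 2/33.
Check w = -295/33: the terms are on the order of 1/n³, so the series converges absolutely by comparison with the p-series (p = 3 > 1).
At w = -299/33: the terms are on the order of 1/n³, so the series converges absolutely by comparison with the p-series (p = 3 > 1).

[-299/33, -295/33]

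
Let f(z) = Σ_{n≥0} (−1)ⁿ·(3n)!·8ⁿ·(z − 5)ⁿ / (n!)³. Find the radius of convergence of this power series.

R = 1/216

By the ratio test, |a_{n+1}/a_n| = (3n+1)·(3n+2)·(3n+3)/(n+1)³ · 8 → 216.
Convergence for |z − 5| · 216 < 1, i.e. |z − 5| < 1/216. So R = 1/216.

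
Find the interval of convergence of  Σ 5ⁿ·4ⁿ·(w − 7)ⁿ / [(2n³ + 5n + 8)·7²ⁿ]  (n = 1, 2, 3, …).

[91/20, 189/20]

The ratio of consecutive coefficients is [(2n³ + 5n + 8)/(2(n+1)³ + 5(n+1) + 8)] · 5·4/49 → 20/49.
Convergence for |w − 7| · 20/49 < 1, i.e. |w − 7| < 49/20. So R = 49/20.
Check w = 189/20: the series is dominated by a constant times Σ 1/n³, which converges (p = 3 > 1).
Endpoint w = 91/20: the series is dominated by a constant times Σ 1/n³, which converges (p = 3 > 1).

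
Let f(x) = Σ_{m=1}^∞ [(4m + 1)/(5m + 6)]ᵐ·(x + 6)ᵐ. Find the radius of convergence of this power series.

Root test: |a_m|^(1/m) = (4m + 1)/(5m + 6) → 4/5.
The series converges when 4/5 · |x + 6| < 1, giving R = 5/4.

R = 5/4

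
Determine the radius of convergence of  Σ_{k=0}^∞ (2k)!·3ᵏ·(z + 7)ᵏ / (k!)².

Apply the ratio test: |a_{k+1}| / |a_k| = (2k+1)·(2k+2)/(k+1)² · 3, which tends to 12 as k → ∞.
Thus R = 1/(12) = 1/12.

R = 1/12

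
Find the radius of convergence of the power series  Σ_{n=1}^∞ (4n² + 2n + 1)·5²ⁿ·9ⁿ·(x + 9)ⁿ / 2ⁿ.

Apply the ratio test: |a_{n+1}| / |a_n| = [(4(n+1)² + 2(n+1) + 1)/(4n² + 2n + 1)] · 25·9/2, which tends to 225/2 as n → ∞.
Convergence for |x + 9| · 225/2 < 1, i.e. |x + 9| < 2/225. So R = 2/225.

R = 2/225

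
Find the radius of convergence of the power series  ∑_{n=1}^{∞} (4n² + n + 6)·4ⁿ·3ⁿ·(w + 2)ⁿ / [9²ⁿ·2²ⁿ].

R = 27

Apply the ratio test: |a_{n+1}| / |a_n| = [(4(n+1)² + (n+1) + 6)/(4n² + n + 6)] · 4·3/(81·4), which tends to 1/27 as n → ∞.
Thus R = 1/(1/27) = 27.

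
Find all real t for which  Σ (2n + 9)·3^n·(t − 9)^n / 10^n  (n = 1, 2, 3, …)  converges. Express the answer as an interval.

By the ratio test, |a_{n+1}/a_n| = [(2(n+1) + 9)/(2n + 9)] · 3/10 → 3/10.
The series converges when 3/10 · |t − 9| < 1, giving R = 10/3.
Check t = 37/3: the terms have absolute value of order n, which does not tend to 0, so the series diverges by the divergence test.
At t = 17/3: the terms do not tend to 0, so the series diverges.

(17/3, 37/3)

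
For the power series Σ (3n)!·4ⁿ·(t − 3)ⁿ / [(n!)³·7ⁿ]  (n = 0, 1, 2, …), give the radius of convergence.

By the ratio test, |a_{n+1}/a_n| = (3n+1)·(3n+2)·(3n+3)/(n+1)³ · 4/7 → 108/7.
The series converges when 108/7 · |t − 3| < 1, giving R = 7/108.

R = 7/108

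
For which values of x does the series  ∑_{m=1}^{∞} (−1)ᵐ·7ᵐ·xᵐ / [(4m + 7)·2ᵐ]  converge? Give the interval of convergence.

The ratio of consecutive coefficients is [(4m + 7)/(4(m+1) + 7)] · 7/2 → 7/2.
Convergence for |x| · 7/2 < 1, i.e. |x| < 2/7. So R = 2/7.
Check x = 2/7: an alternating series whose terms decrease to 0 in absolute value, so it converges by the Leibniz criterion.
When x = -2/7, the terms are asymptotic to a nonzero constant times 1/m, so the series diverges by limit comparison with Σ 1/m.

(-2/7, 2/7]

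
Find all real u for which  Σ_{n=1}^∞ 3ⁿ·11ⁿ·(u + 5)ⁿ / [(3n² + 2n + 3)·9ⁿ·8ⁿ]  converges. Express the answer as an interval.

Apply the ratio test: |a_{n+1}| / |a_n| = [(3n² + 2n + 3)/(3(n+1)² + 2(n+1) + 3)] · 3·11/(9·8), which tends to 11/24 as n → ∞.
Convergence for |u + 5| · 11/24 < 1, i.e. |u + 5| < 24/11. So R = 24/11.
At u = -31/11: absolute convergence follows by limit comparison with Σ 1/n².
Endpoint u = -79/11: the terms are on the order of 1/n², so the series converges absolutely by comparison with the p-series (p = 2 > 1).

[-79/11, -31/11]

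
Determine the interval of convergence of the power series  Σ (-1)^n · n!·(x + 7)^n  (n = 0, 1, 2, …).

By the ratio test, |a_{n+1}/a_n| = (n+1) → ∞.
The ratio grows without bound, so the series diverges whenever (x + 7) ≠ 0; it converges only at x = -7. R = 0.

{-7}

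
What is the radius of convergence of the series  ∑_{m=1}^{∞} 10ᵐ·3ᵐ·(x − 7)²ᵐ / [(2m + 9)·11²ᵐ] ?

R = 11√30/30

By the ratio test, |a_{m+1}/a_m| = [(2m + 9)/(2(m+1) + 9)] · 10·3/121 → 30/121.
Successive powers of (x − 7) differ by 2, so the series converges when |x − 7|² · 30/121 < 1, i.e. |x − 7| < √(121/30). So R = 11√30/30.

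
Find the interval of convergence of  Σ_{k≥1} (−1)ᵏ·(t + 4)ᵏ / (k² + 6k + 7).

[-5, -3]

Ratio test: |a_{k+1}/a_k| = (k² + 6k + 7)/((k+1)² + 6(k+1) + 7) → 1 as k → ∞.
Hence R = 1.
Endpoint t = -3: the terms are on the order of 1/k², so the series converges absolutely by comparison with the p-series (p = 2 > 1).
Endpoint t = -5: absolute convergence follows by limit comparison with Σ 1/k².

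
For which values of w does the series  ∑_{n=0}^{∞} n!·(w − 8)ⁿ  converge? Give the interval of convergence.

Ratio test: |a_{n+1}/a_n| = (n+1) → ∞ as n → ∞.
The terms grow without bound for any (w − 8) ≠ 0, so R = 0 (convergence only at w = 8).

{8}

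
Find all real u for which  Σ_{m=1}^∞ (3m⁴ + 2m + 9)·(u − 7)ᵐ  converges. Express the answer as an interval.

(6, 8)

By the ratio test, |a_{m+1}/a_m| = (3(m+1)⁴ + 2(m+1) + 9)/(3m⁴ + 2m + 9) → 1.
Convergence for |u − 7| < 1, so R = 1.
Check u = 8: the terms do not tend to 0, so the series diverges.
At u = 6: the terms do not tend to 0, so the series diverges.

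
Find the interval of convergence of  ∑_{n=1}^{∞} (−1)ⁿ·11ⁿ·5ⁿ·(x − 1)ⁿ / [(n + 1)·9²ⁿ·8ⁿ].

The ratio of consecutive coefficients is [(n + 1)/((n+1) + 1)] · 11·5/(81·8) → 55/648.
Thus R = 1/(55/648) = 648/55.
At x = 703/55: the terms alternate in sign and decrease monotonically to 0 in absolute value (size ~ c/n), so the alternating series test gives convergence.
Endpoint x = -593/55: the terms are asymptotic to a nonzero constant times 1/n, so the series diverges by limit comparison with Σ 1/n.

(-593/55, 703/55]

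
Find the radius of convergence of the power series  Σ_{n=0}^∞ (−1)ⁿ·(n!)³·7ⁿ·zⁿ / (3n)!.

R = 27/7

The ratio of consecutive coefficients is (n+1)³/[(3n+1)·(3n+2)·(3n+3)] · 7 → 7/27.
The series converges when 7/27 · |z| < 1, giving R = 27/7.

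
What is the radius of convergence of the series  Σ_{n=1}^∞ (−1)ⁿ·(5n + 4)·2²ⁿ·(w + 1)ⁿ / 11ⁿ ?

R = 11/4

By the ratio test, |a_{n+1}/a_n| = [(5(n+1) + 4)/(5n + 4)] · 4/11 → 4/11.
Convergence for |w + 1| · 4/11 < 1, i.e. |w + 1| < 11/4. So R = 11/4.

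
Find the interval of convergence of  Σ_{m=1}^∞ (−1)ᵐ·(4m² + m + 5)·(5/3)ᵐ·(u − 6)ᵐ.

(27/5, 33/5)

Ratio test: |a_{m+1}/a_m| = [(4(m+1)² + (m+1) + 5)/(4m² + m + 5)] · 5/3 → 5/3 as m → ∞.
The series converges when 5/3 · |u − 6| < 1, giving R = 3/5.
When u = 33/5, the m-th term does not approach 0; divergence by the term test.
Check u = 27/5: the terms have absolute value of order m², which does not tend to 0, so the series diverges by the divergence test.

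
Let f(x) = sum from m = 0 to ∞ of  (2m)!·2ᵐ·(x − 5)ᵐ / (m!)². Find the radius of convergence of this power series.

The ratio of consecutive coefficients is (2m+1)·(2m+2)/(m+1)² · 2 → 8.
Convergence for |x − 5| · 8 < 1, i.e. |x − 5| < 1/8. So R = 1/8.

R = 1/8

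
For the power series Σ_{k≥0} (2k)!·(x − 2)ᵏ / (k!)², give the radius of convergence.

Apply the ratio test: |a_{k+1}| / |a_k| = (2k+1)·(2k+2)/(k+1)², which tends to 4 as k → ∞.
Convergence for |x − 2| · 4 < 1, i.e. |x − 2| < 1/4. So R = 1/4.

R = 1/4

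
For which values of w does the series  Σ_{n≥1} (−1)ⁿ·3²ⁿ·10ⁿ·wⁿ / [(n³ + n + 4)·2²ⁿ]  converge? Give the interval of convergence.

[-2/45, 2/45]

The ratio of consecutive coefficients is [(n³ + n + 4)/((n+1)³ + (n+1) + 4)] · 9·10/4 → 45/2.
The series converges when 45/2 · |w| < 1, giving R = 2/45.
Endpoint w = 2/45: the series is dominated by a constant times Σ 1/n³, which converges (p = 3 > 1).
Check w = -2/45: the series is dominated by a constant times Σ 1/n³, which converges (p = 3 > 1).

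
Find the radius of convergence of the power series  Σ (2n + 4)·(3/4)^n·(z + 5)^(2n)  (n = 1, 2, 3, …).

R = 2√3/3

The ratio of consecutive coefficients is [(2(n+1) + 4)/(2n + 4)] · 3/4 → 3/4.
Successive powers of (z + 5) differ by 2, so the series converges when |z + 5|² · 3/4 < 1, i.e. |z + 5| < √(4/3). So R = 2√3/3.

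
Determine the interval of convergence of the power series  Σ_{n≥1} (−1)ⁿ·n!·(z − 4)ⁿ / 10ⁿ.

Ratio test: |a_{n+1}/a_n| = (n+1) · 1/10 → ∞ as n → ∞.
The ratio grows without bound, so the series diverges whenever (z − 4) ≠ 0; it converges only at z = 4. R = 0.

{4}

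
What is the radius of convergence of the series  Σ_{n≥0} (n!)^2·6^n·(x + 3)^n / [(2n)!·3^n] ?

The ratio of consecutive coefficients is (n+1)²/[(2n+1)·(2n+2)] · 6/3 → 1/2.
Thus R = 1/(1/2) = 2.

R = 2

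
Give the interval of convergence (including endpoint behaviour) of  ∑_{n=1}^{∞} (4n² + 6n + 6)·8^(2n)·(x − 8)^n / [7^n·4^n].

(121/16, 135/16)

Apply the ratio test: |a_{n+1}| / |a_n| = [(4(n+1)² + 6(n+1) + 6)/(4n² + 6n + 6)] · 64/(7·4), which tends to 16/7 as n → ∞.
Thus R = 1/(16/7) = 7/16.
When x = 135/16, the terms do not tend to 0, so the series diverges.
When x = 121/16, the terms have absolute value of order n², which does not tend to 0, so the series diverges by the divergence test.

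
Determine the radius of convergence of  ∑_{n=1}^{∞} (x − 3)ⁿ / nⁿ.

By the Cauchy root test, |a_n|^(1/n) = 1/n → 0.
The limit is 0 for every x, so R = ∞.

R = ∞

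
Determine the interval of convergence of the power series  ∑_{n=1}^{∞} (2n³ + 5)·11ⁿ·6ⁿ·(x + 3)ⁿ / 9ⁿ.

The ratio of consecutive coefficients is [(2(n+1)³ + 5)/(2n³ + 5)] · 11·6/9 → 22/3.
Thus R = 1/(22/3) = 3/22.
Check x = -63/22: the terms do not tend to 0, so the series diverges.
Check x = -69/22: the terms do not tend to 0, so the series diverges.

(-69/22, -63/22)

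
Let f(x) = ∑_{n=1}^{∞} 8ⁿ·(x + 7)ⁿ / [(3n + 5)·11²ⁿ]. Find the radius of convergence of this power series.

R = 121/8

The ratio of consecutive coefficients is [(3n + 5)/(3(n+1) + 5)] · 8/121 → 8/121.
Convergence for |x + 7| · 8/121 < 1, i.e. |x + 7| < 121/8. So R = 121/8.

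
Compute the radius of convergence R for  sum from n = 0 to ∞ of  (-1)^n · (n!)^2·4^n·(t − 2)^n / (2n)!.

Apply the ratio test: |a_{n+1}| / |a_n| = (n+1)²/[(2n+1)·(2n+2)] · 4, which tends to 1 as n → ∞.
Convergence for |t − 2| < 1, so R = 1.

R = 1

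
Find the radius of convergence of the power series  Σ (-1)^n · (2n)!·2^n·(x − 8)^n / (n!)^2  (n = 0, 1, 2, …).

Apply the ratio test: |a_{n+1}| / |a_n| = (2n+1)·(2n+2)/(n+1)² · 2, which tends to 8 as n → ∞.
Hence the series converges for |x − 8| < 1/(8) = 1/8, so the radius of convergence is 1/8.

R = 1/8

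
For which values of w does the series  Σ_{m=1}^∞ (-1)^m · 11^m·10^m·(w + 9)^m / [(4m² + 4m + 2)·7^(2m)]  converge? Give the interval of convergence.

[-1039/110, -941/110]

The ratio of consecutive coefficients is [(4m² + 4m + 2)/(4(m+1)² + 4(m+1) + 2)] · 11·10/49 → 110/49.
Thus R = 1/(110/49) = 49/110.
Check w = -941/110: absolute convergence follows by limit comparison with Σ 1/m².
At w = -1039/110: the series is dominated by a constant times Σ 1/m², which converges (p = 2 > 1).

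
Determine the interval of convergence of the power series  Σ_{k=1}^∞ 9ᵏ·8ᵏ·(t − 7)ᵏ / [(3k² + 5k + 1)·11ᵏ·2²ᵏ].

[115/18, 137/18]

Ratio test: |a_{k+1}/a_k| = [(3k² + 5k + 1)/(3(k+1)² + 5(k+1) + 1)] · 9·8/(11·4) → 18/11 as k → ∞.
Thus R = 1/(18/11) = 11/18.
When t = 137/18, absolute convergence follows by limit comparison with Σ 1/k².
Check t = 115/18: the series is dominated by a constant times Σ 1/k², which converges (p = 2 > 1).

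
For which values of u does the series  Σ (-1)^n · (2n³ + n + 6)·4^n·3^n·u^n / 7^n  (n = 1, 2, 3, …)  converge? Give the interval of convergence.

Ratio test: |a_{n+1}/a_n| = [(2(n+1)³ + (n+1) + 6)/(2n³ + n + 6)] · 4·3/7 → 12/7 as n → ∞.
Thus R = 1/(12/7) = 7/12.
Check u = 7/12: the terms do not tend to 0, so the series diverges.
At u = -7/12: the terms do not tend to 0, so the series diverges.

(-7/12, 7/12)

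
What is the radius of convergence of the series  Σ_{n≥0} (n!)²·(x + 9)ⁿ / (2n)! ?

By the ratio test, |a_{n+1}/a_n| = (n+1)²/[(2n+1)·(2n+2)] → 1/4.
Hence the series converges for |x + 9| < 1/(1/4) = 4, so the radius of convergence is 4.

R = 4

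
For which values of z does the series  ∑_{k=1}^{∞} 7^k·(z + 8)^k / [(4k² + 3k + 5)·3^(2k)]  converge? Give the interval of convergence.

[-65/7, -47/7]

The ratio of consecutive coefficients is [(4k² + 3k + 5)/(4(k+1)² + 3(k+1) + 5)] · 7/9 → 7/9.
Thus R = 1/(7/9) = 9/7.
When z = -47/7, the series is dominated by a constant times Σ 1/k², which converges (p = 2 > 1).
Check z = -65/7: the series is dominated by a constant times Σ 1/k², which converges (p = 2 > 1).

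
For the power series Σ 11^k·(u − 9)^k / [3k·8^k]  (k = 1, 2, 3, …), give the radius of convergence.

R = 8/11

The ratio of consecutive coefficients is [3k/3(k+1)] · 11/8 → 11/8.
Convergence for |u − 9| · 11/8 < 1, i.e. |u − 9| < 8/11. So R = 8/11.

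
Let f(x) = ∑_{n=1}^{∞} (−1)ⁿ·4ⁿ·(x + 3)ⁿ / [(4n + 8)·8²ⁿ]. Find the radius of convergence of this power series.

R = 16

By the ratio test, |a_{n+1}/a_n| = [(4n + 8)/(4(n+1) + 8)] · 4/64 → 1/16.
Hence the series converges for |x + 3| < 1/(1/16) = 16, so the radius of convergence is 16.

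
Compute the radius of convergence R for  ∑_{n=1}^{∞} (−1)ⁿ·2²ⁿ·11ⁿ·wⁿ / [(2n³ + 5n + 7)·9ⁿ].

The ratio of consecutive coefficients is [(2n³ + 5n + 7)/(2(n+1)³ + 5(n+1) + 7)] · 4·11/9 → 44/9.
Convergence for |w| · 44/9 < 1, i.e. |w| < 9/44. So R = 9/44.

R = 9/44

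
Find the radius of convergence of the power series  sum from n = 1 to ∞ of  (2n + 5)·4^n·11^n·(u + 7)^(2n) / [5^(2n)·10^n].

R = 5√110/22

The ratio of consecutive coefficients is [(2(n+1) + 5)/(2n + 5)] · 4·11/(25·10) → 22/125.
Writing y = (u + 7)², the series in y has radius 125/22, so |u + 7| < √(125/22) and R = 5√110/22.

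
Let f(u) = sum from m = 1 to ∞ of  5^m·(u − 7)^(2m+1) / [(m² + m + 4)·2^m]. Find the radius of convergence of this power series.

R = √10/5

By the ratio test, |a_{m+1}/a_m| = [(m² + m + 4)/((m+1)² + (m+1) + 4)] · 5/2 → 5/2.
Successive powers of (u − 7) differ by 2, so the series converges when |u − 7|² · 5/2 < 1, i.e. |u − 7| < √(2/5). So R = √10/5.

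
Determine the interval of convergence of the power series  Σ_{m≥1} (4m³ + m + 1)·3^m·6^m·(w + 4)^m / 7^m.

(-79/18, -65/18)

By the ratio test, |a_{m+1}/a_m| = [(4(m+1)³ + (m+1) + 1)/(4m³ + m + 1)] · 3·6/7 → 18/7.
Thus R = 1/(18/7) = 7/18.
Endpoint w = -65/18: the terms do not tend to 0, so the series diverges.
When w = -79/18, the terms do not tend to 0, so the series diverges.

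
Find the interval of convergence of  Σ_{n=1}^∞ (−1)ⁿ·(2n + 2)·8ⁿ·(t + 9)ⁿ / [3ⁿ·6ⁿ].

(-45/4, -27/4)

By the ratio test, |a_{n+1}/a_n| = [(2(n+1) + 2)/(2n + 2)] · 8/(3·6) → 4/9.
The series converges when 4/9 · |t + 9| < 1, giving R = 9/4.
At t = -27/4: the n-th term does not approach 0; divergence by the term test.
When t = -45/4, the terms have absolute value of order n, which does not tend to 0, so the series diverges by the divergence test.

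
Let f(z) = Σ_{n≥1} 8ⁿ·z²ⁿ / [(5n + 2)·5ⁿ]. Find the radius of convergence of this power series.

Ratio test: |a_{n+1}/a_n| = [(5n + 2)/(5(n+1) + 2)] · 8/5 → 8/5 as n → ∞.
Since the exponent of z increases by 2 each term, convergence requires |z|² < 5/8, hence R = √10/4.

R = √10/4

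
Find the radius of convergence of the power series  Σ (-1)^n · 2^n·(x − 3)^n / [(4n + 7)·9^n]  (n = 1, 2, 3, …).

R = 9/2

Apply the ratio test: |a_{n+1}| / |a_n| = [(4n + 7)/(4(n+1) + 7)] · 2/9, which tends to 2/9 as n → ∞.
Convergence for |x − 3| · 2/9 < 1, i.e. |x − 3| < 9/2. So R = 9/2.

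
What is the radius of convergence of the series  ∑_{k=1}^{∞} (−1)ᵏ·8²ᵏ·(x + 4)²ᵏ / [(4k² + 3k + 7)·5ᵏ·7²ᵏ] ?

The ratio of consecutive coefficients is [(4k² + 3k + 7)/(4(k+1)² + 3(k+1) + 7)] · 64/(5·49) → 64/245.
Since the exponent of (x + 4) increases by 2 each term, convergence requires |x + 4|² < 245/64, hence R = 7√5/8.

R = 7√5/8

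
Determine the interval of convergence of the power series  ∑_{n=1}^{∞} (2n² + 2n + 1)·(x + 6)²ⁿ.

(-7, -5)

By the ratio test, |a_{n+1}/a_n| = (2(n+1)² + 2(n+1) + 1)/(2n² + 2n + 1) → 1.
Successive powers of (x + 6) differ by 2, so the series converges when |x + 6|² · 1 < 1, i.e. |x + 6| < √(1) = 1. So R = 1.
At x = -5: the terms have absolute value of order n², which does not tend to 0, so the series diverges by the divergence test.
Check x = -7: the terms have absolute value of order n², which does not tend to 0, so the series diverges by the divergence test.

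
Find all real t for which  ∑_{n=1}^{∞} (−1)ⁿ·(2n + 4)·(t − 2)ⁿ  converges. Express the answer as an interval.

By the ratio test, |a_{n+1}/a_n| = (2(n+1) + 4)/(2n + 4) → 1.
So the series converges when |t − 2| < 1 and diverges when |t − 2| > 1; R = 1.
Endpoint t = 3: the terms do not tend to 0, so the series diverges.
When t = 1, the terms have absolute value of order n, which does not tend to 0, so the series diverges by the divergence test.

(1, 3)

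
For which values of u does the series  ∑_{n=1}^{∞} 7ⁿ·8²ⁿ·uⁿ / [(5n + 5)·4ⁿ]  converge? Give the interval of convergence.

Apply the ratio test: |a_{n+1}| / |a_n| = [(5n + 5)/(5(n+1) + 5)] · 7·64/4, which tends to 112 as n → ∞.
The series converges when 112 · |u| < 1, giving R = 1/112.
Endpoint u = 1/112: the terms behave like c/n; limit comparison with the harmonic series gives divergence.
Endpoint u = -1/112: an alternating series whose terms decrease to 0 in absolute value, so it converges by the Leibniz criterion.

[-1/112, 1/112)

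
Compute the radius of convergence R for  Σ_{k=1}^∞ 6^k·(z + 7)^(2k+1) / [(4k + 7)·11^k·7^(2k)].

The ratio of consecutive coefficients is [(4k + 7)/(4(k+1) + 7)] · 6/(11·49) → 6/539.
Since the exponent of (z + 7) increases by 2 each term, convergence requires |z + 7|² < 539/6, hence R = 7√66/6.

R = 7√66/6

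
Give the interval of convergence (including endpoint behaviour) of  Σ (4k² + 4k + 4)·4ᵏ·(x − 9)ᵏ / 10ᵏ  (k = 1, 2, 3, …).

Ratio test: |a_{k+1}/a_k| = [(4(k+1)² + 4(k+1) + 4)/(4k² + 4k + 4)] · 4/10 → 2/5 as k → ∞.
Thus R = 1/(2/5) = 5/2.
When x = 23/2, the terms do not tend to 0, so the series diverges.
When x = 13/2, the terms do not tend to 0, so the series diverges.

(13/2, 23/2)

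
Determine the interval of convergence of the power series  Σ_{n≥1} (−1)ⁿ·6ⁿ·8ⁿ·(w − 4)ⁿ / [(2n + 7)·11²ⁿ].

(71/48, 313/48]

By the ratio test, |a_{n+1}/a_n| = [(2n + 7)/(2(n+1) + 7)] · 6·8/121 → 48/121.
Convergence for |w − 4| · 48/121 < 1, i.e. |w − 4| < 121/48. So R = 121/48.
When w = 313/48, the terms alternate in sign and decrease monotonically to 0 in absolute value (size ~ c/n), so the alternating series test gives convergence.
When w = 71/48, the terms behave like c/n; limit comparison with the harmonic series gives divergence.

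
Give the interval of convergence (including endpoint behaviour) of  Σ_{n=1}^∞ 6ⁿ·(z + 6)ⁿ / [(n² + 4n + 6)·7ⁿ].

[-43/6, -29/6]

Apply the ratio test: |a_{n+1}| / |a_n| = [(n² + 4n + 6)/((n+1)² + 4(n+1) + 6)] · 6/7, which tends to 6/7 as n → ∞.
Hence the series converges for |z + 6| < 1/(6/7) = 7/6, so the radius of convergence is 7/6.
At z = -29/6: absolute convergence follows by limit comparison with Σ 1/n².
Endpoint z = -43/6: the terms are on the order of 1/n², so the series converges absolutely by comparison with the p-series (p = 2 > 1).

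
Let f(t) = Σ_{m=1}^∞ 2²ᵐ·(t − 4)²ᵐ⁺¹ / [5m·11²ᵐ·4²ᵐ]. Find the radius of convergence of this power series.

R = 22

By the ratio test, |a_{m+1}/a_m| = [5m/5(m+1)] · 4/(121·16) → 1/484.
Writing y = (t − 4)², the series in y has radius 484, so |t − 4| < √(484) = 22 and R = 22.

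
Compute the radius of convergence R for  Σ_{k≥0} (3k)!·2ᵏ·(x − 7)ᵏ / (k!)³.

R = 1/54

Apply the ratio test: |a_{k+1}| / |a_k| = (3k+1)·(3k+2)·(3k+3)/(k+1)³ · 2, which tends to 54 as k → ∞.
The series converges when 54 · |x − 7| < 1, giving R = 1/54.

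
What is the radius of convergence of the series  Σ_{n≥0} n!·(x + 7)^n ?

R = 0

By the ratio test, |a_{n+1}/a_n| = (n+1) → ∞.
The ratio grows without bound, so the series diverges whenever (x + 7) ≠ 0; it converges only at x = -7. R = 0.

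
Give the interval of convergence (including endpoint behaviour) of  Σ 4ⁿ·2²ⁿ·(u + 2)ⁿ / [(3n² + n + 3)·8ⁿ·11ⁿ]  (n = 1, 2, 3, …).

[-15/2, 7/2]

Ratio test: |a_{n+1}/a_n| = [(3n² + n + 3)/(3(n+1)² + (n+1) + 3)] · 4·4/(8·11) → 2/11 as n → ∞.
Convergence for |u + 2| · 2/11 < 1, i.e. |u + 2| < 11/2. So R = 11/2.
At u = 7/2: the series is dominated by a constant times Σ 1/n², which converges (p = 2 > 1).
At u = -15/2: absolute convergence follows by limit comparison with Σ 1/n².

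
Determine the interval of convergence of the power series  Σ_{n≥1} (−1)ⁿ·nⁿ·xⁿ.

{0}

By the Cauchy root test, |a_n|^(1/n) = n → ∞.
Since the n-th root of |a_n| is unbounded, the series converges only at x = 0; R = 0.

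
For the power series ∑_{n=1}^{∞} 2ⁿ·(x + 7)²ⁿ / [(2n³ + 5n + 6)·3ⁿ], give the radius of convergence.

R = √6/2

Apply the ratio test: |a_{n+1}| / |a_n| = [(2n³ + 5n + 6)/(2(n+1)³ + 5(n+1) + 6)] · 2/3, which tends to 2/3 as n → ∞.
Successive powers of (x + 7) differ by 2, so the series converges when |x + 7|² · 2/3 < 1, i.e. |x + 7| < √(3/2). So R = √6/2.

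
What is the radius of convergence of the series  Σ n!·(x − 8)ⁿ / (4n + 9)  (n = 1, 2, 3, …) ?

R = 0

Ratio test: |a_{n+1}/a_n| = (n+1) · (4n + 9)/(4(n+1) + 9) → ∞ as n → ∞.
The terms grow without bound for any (x − 8) ≠ 0, so R = 0 (convergence only at x = 8).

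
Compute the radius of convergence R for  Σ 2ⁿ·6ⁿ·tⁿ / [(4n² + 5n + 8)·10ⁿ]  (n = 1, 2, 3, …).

R = 5/6

Apply the ratio test: |a_{n+1}| / |a_n| = [(4n² + 5n + 8)/(4(n+1)² + 5(n+1) + 8)] · 2·6/10, which tends to 6/5 as n → ∞.
Hence the series converges for |t| < 1/(6/5) = 5/6, so the radius of convergence is 5/6.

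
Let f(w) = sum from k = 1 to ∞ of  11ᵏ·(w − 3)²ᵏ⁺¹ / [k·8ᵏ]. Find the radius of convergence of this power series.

R = 2√22/11

By the ratio test, |a_{k+1}/a_k| = [k/(k+1)] · 11/8 → 11/8.
Successive powers of (w − 3) differ by 2, so the series converges when |w − 3|² · 11/8 < 1, i.e. |w − 3| < √(8/11). So R = 2√22/11.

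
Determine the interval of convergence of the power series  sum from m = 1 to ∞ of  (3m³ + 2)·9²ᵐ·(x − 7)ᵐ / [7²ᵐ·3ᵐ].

(140/27, 238/27)

The ratio of consecutive coefficients is [(3(m+1)³ + 2)/(3m³ + 2)] · 81/(49·3) → 27/49.
Thus R = 1/(27/49) = 49/27.
At x = 238/27: the m-th term does not approach 0; divergence by the term test.
When x = 140/27, the m-th term does not approach 0; divergence by the term test.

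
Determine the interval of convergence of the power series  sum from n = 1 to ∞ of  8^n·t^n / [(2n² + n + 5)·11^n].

[-11/8, 11/8]

Apply the ratio test: |a_{n+1}| / |a_n| = [(2n² + n + 5)/(2(n+1)² + (n+1) + 5)] · 8/11, which tends to 8/11 as n → ∞.
The series converges when 8/11 · |t| < 1, giving R = 11/8.
Check t = 11/8: the series is dominated by a constant times Σ 1/n², which converges (p = 2 > 1).
When t = -11/8, the series is dominated by a constant times Σ 1/n², which converges (p = 2 > 1).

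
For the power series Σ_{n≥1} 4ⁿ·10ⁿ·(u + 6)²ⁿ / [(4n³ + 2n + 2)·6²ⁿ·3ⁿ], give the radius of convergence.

Apply the ratio test: |a_{n+1}| / |a_n| = [(4n³ + 2n + 2)/(4(n+1)³ + 2(n+1) + 2)] · 4·10/(36·3), which tends to 10/27 as n → ∞.
Since the exponent of (u + 6) increases by 2 each term, convergence requires |u + 6|² < 27/10, hence R = 3√30/10.

R = 3√30/10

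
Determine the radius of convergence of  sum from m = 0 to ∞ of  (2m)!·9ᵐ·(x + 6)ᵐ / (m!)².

By the ratio test, |a_{m+1}/a_m| = (2m+1)·(2m+2)/(m+1)² · 9 → 36.
Hence the series converges for |x + 6| < 1/(36) = 1/36, so the radius of convergence is 1/36.

R = 1/36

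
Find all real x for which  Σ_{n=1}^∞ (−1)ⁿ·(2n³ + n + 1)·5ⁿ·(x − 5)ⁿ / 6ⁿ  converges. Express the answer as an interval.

(19/5, 31/5)

Apply the ratio test: |a_{n+1}| / |a_n| = [(2(n+1)³ + (n+1) + 1)/(2n³ + n + 1)] · 5/6, which tends to 5/6 as n → ∞.
Hence the series converges for |x − 5| < 1/(5/6) = 6/5, so the radius of convergence is 6/5.
At x = 31/5: the terms have absolute value of order n³, which does not tend to 0, so the series diverges by the divergence test.
Check x = 19/5: the terms do not tend to 0, so the series diverges.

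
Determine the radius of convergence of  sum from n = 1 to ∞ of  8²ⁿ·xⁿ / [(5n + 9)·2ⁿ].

By the ratio test, |a_{n+1}/a_n| = [(5n + 9)/(5(n+1) + 9)] · 64/2 → 32.
Hence the series converges for |x| < 1/(32) = 1/32, so the radius of convergence is 1/32.

R = 1/32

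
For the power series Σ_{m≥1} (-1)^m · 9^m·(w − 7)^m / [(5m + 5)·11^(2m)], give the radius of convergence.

Ratio test: |a_{m+1}/a_m| = [(5m + 5)/(5(m+1) + 5)] · 9/121 → 9/121 as m → ∞.
Convergence for |w − 7| · 9/121 < 1, i.e. |w − 7| < 121/9. So R = 121/9.

R = 121/9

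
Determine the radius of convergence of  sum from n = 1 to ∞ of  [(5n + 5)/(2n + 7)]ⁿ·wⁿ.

R = 2/5

By the Cauchy root test, |a_n|^(1/n) = (5n + 5)/(2n + 7) → 5/2.
Thus R = 1/(5/2) = 2/5.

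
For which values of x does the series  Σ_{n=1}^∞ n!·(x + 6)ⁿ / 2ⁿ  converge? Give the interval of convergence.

{-6}

Ratio test: |a_{n+1}/a_n| = (n+1) · 1/2 → ∞ as n → ∞.
Since the ratio → ∞, the series diverges for every x ≠ -6, and R = 0.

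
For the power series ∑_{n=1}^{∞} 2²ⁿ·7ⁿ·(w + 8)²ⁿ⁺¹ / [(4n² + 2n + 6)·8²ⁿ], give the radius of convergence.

Ratio test: |a_{n+1}/a_n| = [(4n² + 2n + 6)/(4(n+1)² + 2(n+1) + 6)] · 4·7/64 → 7/16 as n → ∞.
Successive powers of (w + 8) differ by 2, so the series converges when |w + 8|² · 7/16 < 1, i.e. |w + 8| < √(16/7). So R = 4√7/7.

R = 4√7/7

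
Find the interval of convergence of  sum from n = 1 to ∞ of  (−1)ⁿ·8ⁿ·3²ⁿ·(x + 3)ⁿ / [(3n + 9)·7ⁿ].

The ratio of consecutive coefficients is [(3n + 9)/(3(n+1) + 9)] · 8·9/7 → 72/7.
The series converges when 72/7 · |x + 3| < 1, giving R = 7/72.
At x = -209/72: an alternating series whose terms decrease to 0 in absolute value, so it converges by the Leibniz criterion.
At x = -223/72: the terms behave like c/n; limit comparison with the harmonic series gives divergence.

(-223/72, -209/72]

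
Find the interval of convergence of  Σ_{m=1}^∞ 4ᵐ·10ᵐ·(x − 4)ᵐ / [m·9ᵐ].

By the ratio test, |a_{m+1}/a_m| = [m/(m+1)] · 4·10/9 → 40/9.
Hence the series converges for |x − 4| < 1/(40/9) = 9/40, so the radius of convergence is 9/40.
Check x = 169/40: the terms behave like c/m; limit comparison with the harmonic series gives divergence.
At x = 151/40: convergence follows from the alternating series test (terms decrease monotonically to 0).

[151/40, 169/40)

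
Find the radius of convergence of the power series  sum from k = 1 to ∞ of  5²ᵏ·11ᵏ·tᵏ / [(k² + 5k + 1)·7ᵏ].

Ratio test: |a_{k+1}/a_k| = [(k² + 5k + 1)/((k+1)² + 5(k+1) + 1)] · 25·11/7 → 275/7 as k → ∞.
Convergence for |t| · 275/7 < 1, i.e. |t| < 7/275. So R = 7/275.

R = 7/275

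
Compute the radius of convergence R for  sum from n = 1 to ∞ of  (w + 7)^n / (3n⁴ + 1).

Ratio test: |a_{n+1}/a_n| = (3n⁴ + 1)/(3(n+1)⁴ + 1) → 1 as n → ∞.
Hence R = 1.

R = 1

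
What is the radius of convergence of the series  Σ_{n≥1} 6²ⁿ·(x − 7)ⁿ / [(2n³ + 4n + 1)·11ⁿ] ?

By the ratio test, |a_{n+1}/a_n| = [(2n³ + 4n + 1)/(2(n+1)³ + 4(n+1) + 1)] · 36/11 → 36/11.
Hence the series converges for |x − 7| < 1/(36/11) = 11/36, so the radius of convergence is 11/36.

R = 11/36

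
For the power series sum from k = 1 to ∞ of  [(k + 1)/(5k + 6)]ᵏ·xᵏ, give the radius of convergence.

R = 5

Applying the root test, |a_k|^(1/k) = (k + 1)/(5k + 6) → 1/5.
The series converges when 1/5 · |x| < 1, giving R = 5.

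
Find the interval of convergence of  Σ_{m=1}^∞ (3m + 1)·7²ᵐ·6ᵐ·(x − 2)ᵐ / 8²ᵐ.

(262/147, 326/147)

Ratio test: |a_{m+1}/a_m| = [(3(m+1) + 1)/(3m + 1)] · 49·6/64 → 147/32 as m → ∞.
Hence the series converges for |x − 2| < 1/(147/32) = 32/147, so the radius of convergence is 32/147.
Check x = 326/147: the m-th term does not approach 0; divergence by the term test.
Endpoint x = 262/147: the m-th term does not approach 0; divergence by the term test.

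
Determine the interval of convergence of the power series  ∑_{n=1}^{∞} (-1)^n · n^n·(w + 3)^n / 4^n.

Root test: |a_n|^(1/n) = n/4 → ∞.
Since the n-th root of |a_n| is unbounded, the series converges only at w = -3; R = 0.

{-3}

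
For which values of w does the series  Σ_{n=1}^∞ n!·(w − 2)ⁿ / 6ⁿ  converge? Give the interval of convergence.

By the ratio test, |a_{n+1}/a_n| = (n+1) · 1/6 → ∞.
Since the ratio → ∞, the series diverges for every w ≠ 2, and R = 0.

{2}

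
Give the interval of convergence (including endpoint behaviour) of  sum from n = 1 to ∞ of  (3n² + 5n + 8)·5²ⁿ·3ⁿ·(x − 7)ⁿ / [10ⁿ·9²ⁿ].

(-19/5, 89/5)

The ratio of consecutive coefficients is [(3(n+1)² + 5(n+1) + 8)/(3n² + 5n + 8)] · 25·3/(10·81) → 5/54.
Hence the series converges for |x − 7| < 1/(5/54) = 54/5, so the radius of convergence is 54/5.
Check x = 89/5: the n-th term does not approach 0; divergence by the term test.
Endpoint x = -19/5: the terms do not tend to 0, so the series diverges.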